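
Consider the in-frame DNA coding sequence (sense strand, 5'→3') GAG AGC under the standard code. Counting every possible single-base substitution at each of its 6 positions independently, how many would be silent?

2

Codon 1 (GAG, Glu): 1 synonymous substitution.
Codon 2 (AGC, Ser): 1 synonymous substitution.
Total: 1 + 1 = 2.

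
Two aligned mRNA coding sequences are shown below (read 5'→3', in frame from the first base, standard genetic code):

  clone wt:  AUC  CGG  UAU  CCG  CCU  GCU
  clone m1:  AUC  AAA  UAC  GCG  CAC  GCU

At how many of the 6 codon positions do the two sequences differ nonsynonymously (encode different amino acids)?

Codon 1: AUC Ile / AUC Ile — identical.
Codon 2: CGG Arg / AAA Lys — nonsynonymous.
Codon 3: UAU Tyr / UAC Tyr — synonymous.
Codon 4: CCG Pro / GCG Ala — nonsynonymous.
Codon 5: CCU Pro / CAC His — nonsynonymous.
Codon 6: GCU Ala / GCU Ala — identical.
Nonsynonymous differences: 3.

3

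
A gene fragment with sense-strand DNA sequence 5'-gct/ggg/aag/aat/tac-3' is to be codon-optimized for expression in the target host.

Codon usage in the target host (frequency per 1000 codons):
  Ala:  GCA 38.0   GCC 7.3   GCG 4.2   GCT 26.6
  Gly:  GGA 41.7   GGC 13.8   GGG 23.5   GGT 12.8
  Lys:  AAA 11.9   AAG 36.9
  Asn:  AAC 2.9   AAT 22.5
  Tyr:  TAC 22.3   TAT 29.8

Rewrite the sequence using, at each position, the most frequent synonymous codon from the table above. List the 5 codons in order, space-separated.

GCA GGA AAG AAT TAT

Codon 1 (Ala): best is GCA at 38.0.
Codon 2 (Gly): best is GGA at 41.7.
Codon 3 (Lys): best is AAG at 36.9.
Codon 4 (Asn): best is AAT at 22.5.
Codon 5 (Tyr): best is TAT at 29.8.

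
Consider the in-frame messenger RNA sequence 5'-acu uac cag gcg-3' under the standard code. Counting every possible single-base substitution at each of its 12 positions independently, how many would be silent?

Codon 1 (ACU, Thr): 3 synonymous substitutions.
Codon 2 (UAC, Tyr): 1 synonymous substitution.
Codon 3 (CAG, Gln): 1 synonymous substitution.
Codon 4 (GCG, Ala): 3 synonymous substitutions.
Total: 3 + 1 + 1 + 3 = 8.

8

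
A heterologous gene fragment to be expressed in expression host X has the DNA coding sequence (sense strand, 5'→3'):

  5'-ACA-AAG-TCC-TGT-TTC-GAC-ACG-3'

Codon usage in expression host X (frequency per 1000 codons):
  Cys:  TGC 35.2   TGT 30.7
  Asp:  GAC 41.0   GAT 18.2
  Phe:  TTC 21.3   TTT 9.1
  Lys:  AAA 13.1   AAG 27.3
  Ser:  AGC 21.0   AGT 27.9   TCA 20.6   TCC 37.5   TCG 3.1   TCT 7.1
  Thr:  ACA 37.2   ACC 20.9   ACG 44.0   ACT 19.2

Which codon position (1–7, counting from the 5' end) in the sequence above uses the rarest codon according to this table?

5

Codon 1 ACA (Thr): 37.2 per 1000.
Codon 2 AAG (Lys): 27.3 per 1000.
Codon 3 TCC (Ser): 37.5 per 1000.
Codon 4 TGT (Cys): 30.7 per 1000.
Codon 5 TTC (Phe): 21.3 per 1000.
Codon 6 GAC (Asp): 41.0 per 1000.
Codon 7 ACG (Thr): 44.0 per 1000.
Lowest frequency is 21.3 at codon 5.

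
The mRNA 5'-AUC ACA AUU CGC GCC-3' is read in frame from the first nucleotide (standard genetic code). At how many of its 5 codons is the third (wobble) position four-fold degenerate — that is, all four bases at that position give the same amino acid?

3

Codon 1 AUC (Ile): third position 3-fold.
Codon 2 ACA (Thr): third position 4-fold.
Codon 3 AUU (Ile): third position 3-fold.
Codon 4 CGC (Arg): third position 4-fold.
Codon 5 GCC (Ala): third position 4-fold.
Four-fold degenerate third positions: 3.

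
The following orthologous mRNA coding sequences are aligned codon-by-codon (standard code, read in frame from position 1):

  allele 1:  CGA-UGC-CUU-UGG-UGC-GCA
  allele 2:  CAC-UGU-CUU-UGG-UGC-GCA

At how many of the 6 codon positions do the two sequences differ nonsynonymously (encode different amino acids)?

1

Codon 1: CGA Arg / CAC His — nonsynonymous.
Codon 2: UGC Cys / UGU Cys — synonymous.
Codon 3: CUU Leu / CUU Leu — identical.
Codon 4: UGG Trp / UGG Trp — identical.
Codon 5: UGC Cys / UGC Cys — identical.
Codon 6: GCA Ala / GCA Ala — identical.
Nonsynonymous differences: 1.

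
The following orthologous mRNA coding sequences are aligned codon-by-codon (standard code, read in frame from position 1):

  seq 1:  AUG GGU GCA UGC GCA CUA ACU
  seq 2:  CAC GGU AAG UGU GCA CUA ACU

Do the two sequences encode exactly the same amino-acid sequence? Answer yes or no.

Codon 1: AUG Met / CAC His — nonsynonymous.
Codon 2: GGU Gly / GGU Gly — identical.
Codon 3: GCA Ala / AAG Lys — nonsynonymous.
Codon 4: UGC Cys / UGU Cys — synonymous.
Codon 5: GCA Ala / GCA Ala — identical.
Codon 6: CUA Leu / CUA Leu — identical.
Codon 7: ACU Thr / ACU Thr — identical.
Nonsynonymous differences: 2 → different protein.

no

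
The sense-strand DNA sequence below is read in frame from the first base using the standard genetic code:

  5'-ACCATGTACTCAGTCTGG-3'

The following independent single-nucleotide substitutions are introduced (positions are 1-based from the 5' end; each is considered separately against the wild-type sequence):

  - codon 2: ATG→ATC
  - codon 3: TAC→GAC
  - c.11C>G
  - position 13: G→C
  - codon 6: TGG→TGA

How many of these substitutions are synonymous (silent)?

Codon 2: ATG (Met) → ATC (Ile) — missense.
Codon 3: TAC (Tyr) → GAC (Asp) — missense.
Codon 4: TCA (Ser) → TGA (Stop) — nonsense.
Codon 5: GTC (Val) → CTC (Leu) — missense.
Codon 6: TGG (Trp) → TGA (Stop) — nonsense.
Synonymous: 0 of 5.

0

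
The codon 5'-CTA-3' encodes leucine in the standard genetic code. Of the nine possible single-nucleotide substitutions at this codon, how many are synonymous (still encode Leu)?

Position 1: TTA → 1 synonymous.
Position 2: none → 0 synonymous.
Position 3: CTT, CTC, CTG → 3 synonymous.
Total: 1 + 0 + 3 = 4.

4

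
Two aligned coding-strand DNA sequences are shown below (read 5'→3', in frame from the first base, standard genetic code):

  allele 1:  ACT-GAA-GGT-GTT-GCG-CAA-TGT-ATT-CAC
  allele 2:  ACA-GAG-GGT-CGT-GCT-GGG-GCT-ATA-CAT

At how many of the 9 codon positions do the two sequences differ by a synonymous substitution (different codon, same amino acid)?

5

Codon 1: ACT Thr / ACA Thr — synonymous.
Codon 2: GAA Glu / GAG Glu — synonymous.
Codon 3: GGT Gly / GGT Gly — identical.
Codon 4: GTT Val / CGT Arg — nonsynonymous.
Codon 5: GCG Ala / GCT Ala — synonymous.
Codon 6: CAA Gln / GGG Gly — nonsynonymous.
Codon 7: TGT Cys / GCT Ala — nonsynonymous.
Codon 8: ATT Ile / ATA Ile — synonymous.
Codon 9: CAC His / CAT His — synonymous.
Synonymous differences: 5.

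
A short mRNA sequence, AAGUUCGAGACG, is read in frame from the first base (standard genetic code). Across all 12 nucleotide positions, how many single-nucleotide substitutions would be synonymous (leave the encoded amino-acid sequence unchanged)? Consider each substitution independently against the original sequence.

Codon 1 (AAG, Lys): 1 synonymous substitution.
Codon 2 (UUC, Phe): 1 synonymous substitution.
Codon 3 (GAG, Glu): 1 synonymous substitution.
Codon 4 (ACG, Thr): 3 synonymous substitutions.
Total: 1 + 1 + 1 + 3 = 6.

6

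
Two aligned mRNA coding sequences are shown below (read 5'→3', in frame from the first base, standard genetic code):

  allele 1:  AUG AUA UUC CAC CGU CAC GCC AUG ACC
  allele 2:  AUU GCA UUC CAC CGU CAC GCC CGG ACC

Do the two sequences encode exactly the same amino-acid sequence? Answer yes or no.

no

Codon 1: AUG Met / AUU Ile — nonsynonymous.
Codon 2: AUA Ile / GCA Ala — nonsynonymous.
Codon 3: UUC Phe / UUC Phe — identical.
Codon 4: CAC His / CAC His — identical.
Codon 5: CGU Arg / CGU Arg — identical.
Codon 6: CAC His / CAC His — identical.
Codon 7: GCC Ala / GCC Ala — identical.
Codon 8: AUG Met / CGG Arg — nonsynonymous.
Codon 9: ACC Thr / ACC Thr — identical.
Nonsynonymous differences: 3 → different protein.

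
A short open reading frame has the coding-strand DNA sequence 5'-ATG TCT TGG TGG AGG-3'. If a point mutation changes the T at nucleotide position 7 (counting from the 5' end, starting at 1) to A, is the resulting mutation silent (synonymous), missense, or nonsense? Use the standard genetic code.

Position 7 falls in codon 3: TGG → Trp.
After the substitution the codon is AGG → Arg.
Trp ≠ Arg, so this is a missense mutation.

missense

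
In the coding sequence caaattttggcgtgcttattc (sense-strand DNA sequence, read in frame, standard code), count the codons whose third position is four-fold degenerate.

Codon 1 CAA (Gln): third position 2-fold.
Codon 2 ATT (Ile): third position 3-fold.
Codon 3 TTG (Leu): third position 2-fold.
Codon 4 GCG (Ala): third position 4-fold.
Codon 5 TGC (Cys): third position 2-fold.
Codon 6 TTA (Leu): third position 2-fold.
Codon 7 TTC (Phe): third position 2-fold.
Four-fold degenerate third positions: 1.

1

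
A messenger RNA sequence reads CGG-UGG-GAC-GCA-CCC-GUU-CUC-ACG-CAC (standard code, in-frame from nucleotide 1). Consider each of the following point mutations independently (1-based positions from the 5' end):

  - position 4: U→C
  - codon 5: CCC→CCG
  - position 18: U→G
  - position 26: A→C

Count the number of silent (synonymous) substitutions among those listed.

2

Codon 2: UGG (Trp) → CGG (Arg) — missense.
Codon 5: CCC (Pro) → CCG (Pro) — synonymous.
Codon 6: GUU (Val) → GUG (Val) — synonymous.
Codon 9: CAC (His) → CCC (Pro) — missense.
Synonymous: 2 of 4.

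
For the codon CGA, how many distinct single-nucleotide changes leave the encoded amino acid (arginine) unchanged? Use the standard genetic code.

4

Position 1: AGA → 1 synonymous.
Position 2: none → 0 synonymous.
Position 3: CGU, CGC, CGG → 3 synonymous.
Total: 1 + 0 + 3 = 4.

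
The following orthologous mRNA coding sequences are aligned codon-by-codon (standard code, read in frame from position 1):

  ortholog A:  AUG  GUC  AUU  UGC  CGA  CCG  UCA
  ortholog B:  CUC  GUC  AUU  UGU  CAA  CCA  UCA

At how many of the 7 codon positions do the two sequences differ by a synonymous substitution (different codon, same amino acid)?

2

Codon 1: AUG Met / CUC Leu — nonsynonymous.
Codon 2: GUC Val / GUC Val — identical.
Codon 3: AUU Ile / AUU Ile — identical.
Codon 4: UGC Cys / UGU Cys — synonymous.
Codon 5: CGA Arg / CAA Gln — nonsynonymous.
Codon 6: CCG Pro / CCA Pro — synonymous.
Codon 7: UCA Ser / UCA Ser — identical.
Synonymous differences: 2.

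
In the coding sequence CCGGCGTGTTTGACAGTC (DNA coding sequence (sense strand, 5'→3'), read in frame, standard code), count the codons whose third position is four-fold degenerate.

4

Codon 1 CCG (Pro): third position 4-fold.
Codon 2 GCG (Ala): third position 4-fold.
Codon 3 TGT (Cys): third position 2-fold.
Codon 4 TTG (Leu): third position 2-fold.
Codon 5 ACA (Thr): third position 4-fold.
Codon 6 GTC (Val): third position 4-fold.
Four-fold degenerate third positions: 4.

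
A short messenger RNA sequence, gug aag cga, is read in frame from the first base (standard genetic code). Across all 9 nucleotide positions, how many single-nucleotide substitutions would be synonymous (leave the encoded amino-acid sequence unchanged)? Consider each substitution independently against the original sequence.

8

Codon 1 (GUG, Val): 3 synonymous substitutions.
Codon 2 (AAG, Lys): 1 synonymous substitution.
Codon 3 (CGA, Arg): 4 synonymous substitutions.
Total: 3 + 1 + 4 = 8.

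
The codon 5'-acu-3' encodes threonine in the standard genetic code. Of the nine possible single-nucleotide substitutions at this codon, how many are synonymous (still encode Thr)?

Position 1: none → 0 synonymous.
Position 2: none → 0 synonymous.
Position 3: ACC, ACA, ACG → 3 synonymous.
Total: 0 + 0 + 3 = 3.

3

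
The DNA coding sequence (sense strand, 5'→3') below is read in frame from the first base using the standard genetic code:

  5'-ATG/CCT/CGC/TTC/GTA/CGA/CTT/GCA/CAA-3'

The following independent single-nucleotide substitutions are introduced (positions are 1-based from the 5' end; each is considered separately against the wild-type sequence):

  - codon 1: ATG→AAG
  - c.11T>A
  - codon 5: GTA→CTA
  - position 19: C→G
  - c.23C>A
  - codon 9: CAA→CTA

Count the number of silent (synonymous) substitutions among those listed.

0

Codon 1: ATG (Met) → AAG (Lys) — missense.
Codon 4: TTC (Phe) → TAC (Tyr) — missense.
Codon 5: GTA (Val) → CTA (Leu) — missense.
Codon 7: CTT (Leu) → GTT (Val) — missense.
Codon 8: GCA (Ala) → GAA (Glu) — missense.
Codon 9: CAA (Gln) → CTA (Leu) — missense.
Synonymous: 0 of 6.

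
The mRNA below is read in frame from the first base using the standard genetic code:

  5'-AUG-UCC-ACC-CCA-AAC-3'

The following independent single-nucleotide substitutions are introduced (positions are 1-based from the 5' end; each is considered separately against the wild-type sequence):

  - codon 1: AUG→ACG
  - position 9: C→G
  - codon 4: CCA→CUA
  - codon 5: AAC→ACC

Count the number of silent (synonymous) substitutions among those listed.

1

Codon 1: AUG (Met) → ACG (Thr) — missense.
Codon 3: ACC (Thr) → ACG (Thr) — synonymous.
Codon 4: CCA (Pro) → CUA (Leu) — missense.
Codon 5: AAC (Asn) → ACC (Thr) — missense.
Synonymous: 1 of 4.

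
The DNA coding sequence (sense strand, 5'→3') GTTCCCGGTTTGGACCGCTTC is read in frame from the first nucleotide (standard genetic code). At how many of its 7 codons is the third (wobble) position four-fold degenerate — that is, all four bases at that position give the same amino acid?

Codon 1 GTT (Val): third position 4-fold.
Codon 2 CCC (Pro): third position 4-fold.
Codon 3 GGT (Gly): third position 4-fold.
Codon 4 TTG (Leu): third position 2-fold.
Codon 5 GAC (Asp): third position 2-fold.
Codon 6 CGC (Arg): third position 4-fold.
Codon 7 TTC (Phe): third position 2-fold.
Four-fold degenerate third positions: 4.

4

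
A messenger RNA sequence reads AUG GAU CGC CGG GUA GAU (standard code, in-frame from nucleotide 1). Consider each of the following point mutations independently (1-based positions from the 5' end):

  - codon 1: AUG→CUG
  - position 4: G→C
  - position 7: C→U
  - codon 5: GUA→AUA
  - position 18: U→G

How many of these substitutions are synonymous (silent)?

Codon 1: AUG (Met) → CUG (Leu) — missense.
Codon 2: GAU (Asp) → CAU (His) — missense.
Codon 3: CGC (Arg) → UGC (Cys) — missense.
Codon 5: GUA (Val) → AUA (Ile) — missense.
Codon 6: GAU (Asp) → GAG (Glu) — missense.
Synonymous: 0 of 5.

0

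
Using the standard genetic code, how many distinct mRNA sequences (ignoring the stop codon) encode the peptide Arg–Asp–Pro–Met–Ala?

192

Arg: 6 codons.
Asp: 2 codons.
Pro: 4 codons.
Met: 1 codon.
Ala: 4 codons.
6 × 2 × 4 × 1 × 4 = 192.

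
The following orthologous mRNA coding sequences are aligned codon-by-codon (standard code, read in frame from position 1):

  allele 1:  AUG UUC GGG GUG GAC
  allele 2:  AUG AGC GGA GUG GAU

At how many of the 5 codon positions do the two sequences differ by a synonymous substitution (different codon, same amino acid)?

2

Codon 1: AUG Met / AUG Met — identical.
Codon 2: UUC Phe / AGC Ser — nonsynonymous.
Codon 3: GGG Gly / GGA Gly — synonymous.
Codon 4: GUG Val / GUG Val — identical.
Codon 5: GAC Asp / GAU Asp — synonymous.
Synonymous differences: 2.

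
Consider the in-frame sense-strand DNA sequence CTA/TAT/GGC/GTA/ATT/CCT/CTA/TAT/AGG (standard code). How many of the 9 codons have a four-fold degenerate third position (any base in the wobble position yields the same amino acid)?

Codon 1 CTA (Leu): third position 4-fold.
Codon 2 TAT (Tyr): third position 2-fold.
Codon 3 GGC (Gly): third position 4-fold.
Codon 4 GTA (Val): third position 4-fold.
Codon 5 ATT (Ile): third position 3-fold.
Codon 6 CCT (Pro): third position 4-fold.
Codon 7 CTA (Leu): third position 4-fold.
Codon 8 TAT (Tyr): third position 2-fold.
Codon 9 AGG (Arg): third position 2-fold.
Four-fold degenerate third positions: 5.

5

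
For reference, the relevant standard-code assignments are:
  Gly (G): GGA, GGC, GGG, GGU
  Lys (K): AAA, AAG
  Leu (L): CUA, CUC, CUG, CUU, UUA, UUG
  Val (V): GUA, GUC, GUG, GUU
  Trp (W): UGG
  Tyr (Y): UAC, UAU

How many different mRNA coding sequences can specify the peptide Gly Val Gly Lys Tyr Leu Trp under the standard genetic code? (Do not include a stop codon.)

1536

Gly: 4 codons.
Val: 4 codons.
Gly: 4 codons.
Lys: 2 codons.
Tyr: 2 codons.
Leu: 6 codons.
Trp: 1 codon.
4 × 4 × 4 × 2 × 2 × 6 × 1 = 1536.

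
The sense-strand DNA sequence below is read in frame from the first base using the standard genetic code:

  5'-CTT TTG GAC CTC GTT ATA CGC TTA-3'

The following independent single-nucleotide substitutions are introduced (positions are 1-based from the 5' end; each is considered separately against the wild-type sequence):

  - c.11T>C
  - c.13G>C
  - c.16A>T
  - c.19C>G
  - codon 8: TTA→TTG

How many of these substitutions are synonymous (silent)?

Codon 4: CTC (Leu) → CCC (Pro) — missense.
Codon 5: GTT (Val) → CTT (Leu) — missense.
Codon 6: ATA (Ile) → TTA (Leu) — missense.
Codon 7: CGC (Arg) → GGC (Gly) — missense.
Codon 8: TTA (Leu) → TTG (Leu) — synonymous.
Synonymous: 1 of 5.

1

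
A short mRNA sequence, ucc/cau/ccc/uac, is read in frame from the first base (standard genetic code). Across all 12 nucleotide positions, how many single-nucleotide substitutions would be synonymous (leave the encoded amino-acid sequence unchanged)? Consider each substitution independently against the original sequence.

Codon 1 (UCC, Ser): 3 synonymous substitutions.
Codon 2 (CAU, His): 1 synonymous substitution.
Codon 3 (CCC, Pro): 3 synonymous substitutions.
Codon 4 (UAC, Tyr): 1 synonymous substitution.
Total: 3 + 1 + 3 + 1 = 8.

8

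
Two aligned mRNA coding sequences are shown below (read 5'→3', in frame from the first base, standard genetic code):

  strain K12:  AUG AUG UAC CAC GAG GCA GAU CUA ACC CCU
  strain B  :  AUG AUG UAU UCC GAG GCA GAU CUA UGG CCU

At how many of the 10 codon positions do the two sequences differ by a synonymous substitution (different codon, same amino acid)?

1

Codon 1: AUG Met / AUG Met — identical.
Codon 2: AUG Met / AUG Met — identical.
Codon 3: UAC Tyr / UAU Tyr — synonymous.
Codon 4: CAC His / UCC Ser — nonsynonymous.
Codon 5: GAG Glu / GAG Glu — identical.
Codon 6: GCA Ala / GCA Ala — identical.
Codon 7: GAU Asp / GAU Asp — identical.
Codon 8: CUA Leu / CUA Leu — identical.
Codon 9: ACC Thr / UGG Trp — nonsynonymous.
Codon 10: CCU Pro / CCU Pro — identical.
Synonymous differences: 1.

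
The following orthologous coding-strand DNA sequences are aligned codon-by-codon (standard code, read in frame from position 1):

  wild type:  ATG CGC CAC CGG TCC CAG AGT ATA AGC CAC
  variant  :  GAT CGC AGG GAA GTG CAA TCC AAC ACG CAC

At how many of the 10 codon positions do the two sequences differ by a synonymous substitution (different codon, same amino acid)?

2

Codon 1: ATG Met / GAT Asp — nonsynonymous.
Codon 2: CGC Arg / CGC Arg — identical.
Codon 3: CAC His / AGG Arg — nonsynonymous.
Codon 4: CGG Arg / GAA Glu — nonsynonymous.
Codon 5: TCC Ser / GTG Val — nonsynonymous.
Codon 6: CAG Gln / CAA Gln — synonymous.
Codon 7: AGT Ser / TCC Ser — synonymous.
Codon 8: ATA Ile / AAC Asn — nonsynonymous.
Codon 9: AGC Ser / ACG Thr — nonsynonymous.
Codon 10: CAC His / CAC His — identical.
Synonymous differences: 2.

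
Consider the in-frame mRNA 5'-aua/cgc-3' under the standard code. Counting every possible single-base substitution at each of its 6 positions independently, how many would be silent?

Codon 1 (AUA, Ile): 2 synonymous substitutions.
Codon 2 (CGC, Arg): 3 synonymous substitutions.
Total: 2 + 3 = 5.

5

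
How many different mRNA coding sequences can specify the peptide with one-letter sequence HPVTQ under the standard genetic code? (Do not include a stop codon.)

256

His: 2 codons.
Pro: 4 codons.
Val: 4 codons.
Thr: 4 codons.
Gln: 2 codons.
2 × 4 × 4 × 4 × 2 = 256.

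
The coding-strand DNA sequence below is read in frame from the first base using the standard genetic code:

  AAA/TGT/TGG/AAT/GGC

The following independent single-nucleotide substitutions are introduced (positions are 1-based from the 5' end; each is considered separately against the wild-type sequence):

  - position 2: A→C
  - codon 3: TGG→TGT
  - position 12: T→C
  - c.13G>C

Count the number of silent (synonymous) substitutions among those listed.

1

Codon 1: AAA (Lys) → ACA (Thr) — missense.
Codon 3: TGG (Trp) → TGT (Cys) — missense.
Codon 4: AAT (Asn) → AAC (Asn) — synonymous.
Codon 5: GGC (Gly) → CGC (Arg) — missense.
Synonymous: 1 of 4.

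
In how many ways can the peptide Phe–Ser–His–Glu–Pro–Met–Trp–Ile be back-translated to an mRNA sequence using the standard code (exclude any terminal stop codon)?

Phe: 2 codons.
Ser: 6 codons.
His: 2 codons.
Glu: 2 codons.
Pro: 4 codons.
Met: 1 codon.
Trp: 1 codon.
Ile: 3 codons.
2 × 6 × 2 × 2 × 4 × 1 × 1 × 3 = 576.

576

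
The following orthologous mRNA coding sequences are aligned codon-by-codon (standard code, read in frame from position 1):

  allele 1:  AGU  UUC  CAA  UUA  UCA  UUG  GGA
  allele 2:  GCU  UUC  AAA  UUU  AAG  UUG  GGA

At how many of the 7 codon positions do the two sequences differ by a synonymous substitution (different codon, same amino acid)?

0

Codon 1: AGU Ser / GCU Ala — nonsynonymous.
Codon 2: UUC Phe / UUC Phe — identical.
Codon 3: CAA Gln / AAA Lys — nonsynonymous.
Codon 4: UUA Leu / UUU Phe — nonsynonymous.
Codon 5: UCA Ser / AAG Lys — nonsynonymous.
Codon 6: UUG Leu / UUG Leu — identical.
Codon 7: GGA Gly / GGA Gly — identical.
Synonymous differences: 0.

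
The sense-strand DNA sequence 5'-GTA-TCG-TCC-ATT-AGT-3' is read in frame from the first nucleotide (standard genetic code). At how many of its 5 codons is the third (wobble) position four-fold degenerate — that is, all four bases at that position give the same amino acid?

Codon 1 GTA (Val): third position 4-fold.
Codon 2 TCG (Ser): third position 4-fold.
Codon 3 TCC (Ser): third position 4-fold.
Codon 4 ATT (Ile): third position 3-fold.
Codon 5 AGT (Ser): third position 2-fold.
Four-fold degenerate third positions: 3.

3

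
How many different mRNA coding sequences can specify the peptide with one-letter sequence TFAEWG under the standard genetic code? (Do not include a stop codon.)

256

Thr: 4 codons.
Phe: 2 codons.
Ala: 4 codons.
Glu: 2 codons.
Trp: 1 codon.
Gly: 4 codons.
4 × 2 × 4 × 2 × 1 × 4 = 256.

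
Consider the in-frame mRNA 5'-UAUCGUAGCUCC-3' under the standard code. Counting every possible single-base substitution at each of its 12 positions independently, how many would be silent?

8

Codon 1 (UAU, Tyr): 1 synonymous substitution.
Codon 2 (CGU, Arg): 3 synonymous substitutions.
Codon 3 (AGC, Ser): 1 synonymous substitution.
Codon 4 (UCC, Ser): 3 synonymous substitutions.
Total: 1 + 3 + 1 + 3 = 8.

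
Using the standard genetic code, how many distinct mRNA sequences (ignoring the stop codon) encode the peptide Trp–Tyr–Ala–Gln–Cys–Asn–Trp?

64

Trp: 1 codon.
Tyr: 2 codons.
Ala: 4 codons.
Gln: 2 codons.
Cys: 2 codons.
Asn: 2 codons.
Trp: 1 codon.
1 × 2 × 4 × 2 × 2 × 2 × 1 = 64.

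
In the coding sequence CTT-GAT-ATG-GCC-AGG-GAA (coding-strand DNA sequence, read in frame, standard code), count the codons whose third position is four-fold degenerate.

Codon 1 CTT (Leu): third position 4-fold.
Codon 2 GAT (Asp): third position 2-fold.
Codon 3 ATG (Met): third position 1-fold.
Codon 4 GCC (Ala): third position 4-fold.
Codon 5 AGG (Arg): third position 2-fold.
Codon 6 GAA (Glu): third position 2-fold.
Four-fold degenerate third positions: 2.

2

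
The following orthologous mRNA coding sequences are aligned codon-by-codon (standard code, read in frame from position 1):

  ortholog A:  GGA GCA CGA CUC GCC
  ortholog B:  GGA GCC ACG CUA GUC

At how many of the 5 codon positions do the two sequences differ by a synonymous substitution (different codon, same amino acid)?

Codon 1: GGA Gly / GGA Gly — identical.
Codon 2: GCA Ala / GCC Ala — synonymous.
Codon 3: CGA Arg / ACG Thr — nonsynonymous.
Codon 4: CUC Leu / CUA Leu — synonymous.
Codon 5: GCC Ala / GUC Val — nonsynonymous.
Synonymous differences: 2.

2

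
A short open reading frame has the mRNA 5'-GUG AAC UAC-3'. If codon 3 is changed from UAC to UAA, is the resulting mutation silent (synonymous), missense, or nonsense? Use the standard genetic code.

nonsense

Position 9 falls in codon 3: UAC → Tyr.
After the substitution the codon is UAA → Stop.
The new codon is a stop codon, so this is a nonsense mutation.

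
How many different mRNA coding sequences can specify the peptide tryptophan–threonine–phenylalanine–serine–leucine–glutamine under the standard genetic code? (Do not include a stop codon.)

576

Trp: 1 codon.
Thr: 4 codons.
Phe: 2 codons.
Ser: 6 codons.
Leu: 6 codons.
Gln: 2 codons.
1 × 4 × 2 × 6 × 6 × 2 = 576.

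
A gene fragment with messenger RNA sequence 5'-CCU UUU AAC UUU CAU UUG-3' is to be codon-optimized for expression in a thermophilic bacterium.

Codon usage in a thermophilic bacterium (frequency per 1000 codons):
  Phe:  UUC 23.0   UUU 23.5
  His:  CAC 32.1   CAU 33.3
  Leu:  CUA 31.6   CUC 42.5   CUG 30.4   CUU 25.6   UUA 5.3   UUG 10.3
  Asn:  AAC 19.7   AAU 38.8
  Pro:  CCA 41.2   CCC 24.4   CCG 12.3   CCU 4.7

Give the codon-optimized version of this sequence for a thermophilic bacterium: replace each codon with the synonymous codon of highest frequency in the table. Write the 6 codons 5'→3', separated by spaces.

CCA UUU AAU UUU CAU CUC

Codon 1 (Pro): best is CCA at 41.2.
Codon 2 (Phe): best is UUU at 23.5.
Codon 3 (Asn): best is AAU at 38.8.
Codon 4 (Phe): best is UUU at 23.5.
Codon 5 (His): best is CAU at 33.3.
Codon 6 (Leu): best is CUC at 42.5.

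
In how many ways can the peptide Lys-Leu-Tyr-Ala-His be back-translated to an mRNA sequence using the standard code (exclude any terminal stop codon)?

192

Lys: 2 codons.
Leu: 6 codons.
Tyr: 2 codons.
Ala: 4 codons.
His: 2 codons.
2 × 6 × 2 × 4 × 2 = 192.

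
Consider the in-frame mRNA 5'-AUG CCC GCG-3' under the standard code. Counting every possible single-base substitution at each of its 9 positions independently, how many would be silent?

6

Codon 1 (AUG, Met): 0 synonymous substitutions.
Codon 2 (CCC, Pro): 3 synonymous substitutions.
Codon 3 (GCG, Ala): 3 synonymous substitutions.
Total: 0 + 3 + 3 = 6.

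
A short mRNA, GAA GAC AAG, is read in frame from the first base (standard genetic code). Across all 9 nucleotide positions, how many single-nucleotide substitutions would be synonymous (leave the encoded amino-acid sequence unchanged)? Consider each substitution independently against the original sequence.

Codon 1 (GAA, Glu): 1 synonymous substitution.
Codon 2 (GAC, Asp): 1 synonymous substitution.
Codon 3 (AAG, Lys): 1 synonymous substitution.
Total: 1 + 1 + 1 = 3.

3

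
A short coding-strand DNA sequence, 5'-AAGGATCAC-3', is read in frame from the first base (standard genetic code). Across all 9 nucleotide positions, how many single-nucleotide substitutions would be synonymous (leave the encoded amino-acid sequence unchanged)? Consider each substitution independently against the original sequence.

3

Codon 1 (AAG, Lys): 1 synonymous substitution.
Codon 2 (GAT, Asp): 1 synonymous substitution.
Codon 3 (CAC, His): 1 synonymous substitution.
Total: 1 + 1 + 1 = 3.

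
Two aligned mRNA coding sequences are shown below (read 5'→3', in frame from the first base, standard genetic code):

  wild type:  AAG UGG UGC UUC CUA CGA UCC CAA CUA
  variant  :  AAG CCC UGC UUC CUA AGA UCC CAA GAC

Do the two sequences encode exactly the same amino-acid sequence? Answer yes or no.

Codon 1: AAG Lys / AAG Lys — identical.
Codon 2: UGG Trp / CCC Pro — nonsynonymous.
Codon 3: UGC Cys / UGC Cys — identical.
Codon 4: UUC Phe / UUC Phe — identical.
Codon 5: CUA Leu / CUA Leu — identical.
Codon 6: CGA Arg / AGA Arg — synonymous.
Codon 7: UCC Ser / UCC Ser — identical.
Codon 8: CAA Gln / CAA Gln — identical.
Codon 9: CUA Leu / GAC Asp — nonsynonymous.
Nonsynonymous differences: 2 → different protein.

no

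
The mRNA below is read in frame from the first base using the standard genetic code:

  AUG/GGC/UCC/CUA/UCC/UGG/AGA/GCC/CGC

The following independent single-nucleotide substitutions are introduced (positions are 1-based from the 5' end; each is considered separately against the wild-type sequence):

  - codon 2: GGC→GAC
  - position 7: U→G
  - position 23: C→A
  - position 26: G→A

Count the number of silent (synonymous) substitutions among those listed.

Codon 2: GGC (Gly) → GAC (Asp) — missense.
Codon 3: UCC (Ser) → GCC (Ala) — missense.
Codon 8: GCC (Ala) → GAC (Asp) — missense.
Codon 9: CGC (Arg) → CAC (His) — missense.
Synonymous: 0 of 4.

0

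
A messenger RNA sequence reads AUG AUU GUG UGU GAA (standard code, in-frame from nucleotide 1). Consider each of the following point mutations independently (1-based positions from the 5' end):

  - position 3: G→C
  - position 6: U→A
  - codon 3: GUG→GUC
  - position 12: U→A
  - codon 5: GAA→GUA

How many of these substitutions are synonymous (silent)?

Codon 1: AUG (Met) → AUC (Ile) — missense.
Codon 2: AUU (Ile) → AUA (Ile) — synonymous.
Codon 3: GUG (Val) → GUC (Val) — synonymous.
Codon 4: UGU (Cys) → UGA (Stop) — nonsense.
Codon 5: GAA (Glu) → GUA (Val) — missense.
Synonymous: 2 of 5.

2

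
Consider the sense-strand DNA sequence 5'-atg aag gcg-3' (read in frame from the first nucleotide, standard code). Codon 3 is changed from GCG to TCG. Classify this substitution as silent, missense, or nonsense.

missense

Position 7 falls in codon 3: GCG → Ala.
After the substitution the codon is TCG → Ser.
Ala ≠ Ser, so this is a missense mutation.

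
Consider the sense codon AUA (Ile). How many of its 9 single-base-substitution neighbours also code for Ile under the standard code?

Position 1: none → 0 synonymous.
Position 2: none → 0 synonymous.
Position 3: AUU, AUC → 2 synonymous.
Total: 0 + 0 + 2 = 2.

2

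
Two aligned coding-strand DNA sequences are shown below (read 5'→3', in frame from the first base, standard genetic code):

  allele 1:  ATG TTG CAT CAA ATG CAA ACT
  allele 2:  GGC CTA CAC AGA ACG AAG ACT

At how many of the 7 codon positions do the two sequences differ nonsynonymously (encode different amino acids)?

4

Codon 1: ATG Met / GGC Gly — nonsynonymous.
Codon 2: TTG Leu / CTA Leu — synonymous.
Codon 3: CAT His / CAC His — synonymous.
Codon 4: CAA Gln / AGA Arg — nonsynonymous.
Codon 5: ATG Met / ACG Thr — nonsynonymous.
Codon 6: CAA Gln / AAG Lys — nonsynonymous.
Codon 7: ACT Thr / ACT Thr — identical.
Nonsynonymous differences: 4.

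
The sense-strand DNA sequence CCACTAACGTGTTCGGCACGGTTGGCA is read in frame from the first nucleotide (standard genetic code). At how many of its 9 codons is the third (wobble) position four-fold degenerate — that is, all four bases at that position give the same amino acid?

Codon 1 CCA (Pro): third position 4-fold.
Codon 2 CTA (Leu): third position 4-fold.
Codon 3 ACG (Thr): third position 4-fold.
Codon 4 TGT (Cys): third position 2-fold.
Codon 5 TCG (Ser): third position 4-fold.
Codon 6 GCA (Ala): third position 4-fold.
Codon 7 CGG (Arg): third position 4-fold.
Codon 8 TTG (Leu): third position 2-fold.
Codon 9 GCA (Ala): third position 4-fold.
Four-fold degenerate third positions: 7.

7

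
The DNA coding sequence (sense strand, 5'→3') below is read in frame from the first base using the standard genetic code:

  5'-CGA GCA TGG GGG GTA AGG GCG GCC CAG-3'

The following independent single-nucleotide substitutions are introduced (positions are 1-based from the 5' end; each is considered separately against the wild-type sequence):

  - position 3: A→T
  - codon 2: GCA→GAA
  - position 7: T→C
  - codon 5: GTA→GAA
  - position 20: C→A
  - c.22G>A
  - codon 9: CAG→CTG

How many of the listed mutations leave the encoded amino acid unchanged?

Codon 1: CGA (Arg) → CGT (Arg) — synonymous.
Codon 2: GCA (Ala) → GAA (Glu) — missense.
Codon 3: TGG (Trp) → CGG (Arg) — missense.
Codon 5: GTA (Val) → GAA (Glu) — missense.
Codon 7: GCG (Ala) → GAG (Glu) — missense.
Codon 8: GCC (Ala) → ACC (Thr) — missense.
Codon 9: CAG (Gln) → CTG (Leu) — missense.
Synonymous: 1 of 7.

1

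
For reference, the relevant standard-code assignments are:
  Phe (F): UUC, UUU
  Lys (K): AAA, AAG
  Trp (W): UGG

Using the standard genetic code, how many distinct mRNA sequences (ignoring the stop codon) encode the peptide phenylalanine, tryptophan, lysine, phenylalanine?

Phe: 2 codons.
Trp: 1 codon.
Lys: 2 codons.
Phe: 2 codons.
2 × 1 × 2 × 2 = 8.

8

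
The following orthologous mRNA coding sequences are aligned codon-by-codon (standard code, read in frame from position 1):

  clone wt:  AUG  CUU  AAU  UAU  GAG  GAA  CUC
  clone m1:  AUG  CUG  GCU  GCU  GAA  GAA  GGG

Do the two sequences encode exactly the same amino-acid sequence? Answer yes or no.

Codon 1: AUG Met / AUG Met — identical.
Codon 2: CUU Leu / CUG Leu — synonymous.
Codon 3: AAU Asn / GCU Ala — nonsynonymous.
Codon 4: UAU Tyr / GCU Ala — nonsynonymous.
Codon 5: GAG Glu / GAA Glu — synonymous.
Codon 6: GAA Glu / GAA Glu — identical.
Codon 7: CUC Leu / GGG Gly — nonsynonymous.
Nonsynonymous differences: 3 → different protein.

no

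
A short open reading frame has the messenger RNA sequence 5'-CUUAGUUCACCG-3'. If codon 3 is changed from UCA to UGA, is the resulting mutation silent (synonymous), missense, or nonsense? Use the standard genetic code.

Position 8 falls in codon 3: UCA → Ser.
After the substitution the codon is UGA → Stop.
The new codon is a stop codon, so this is a nonsense mutation.

nonsense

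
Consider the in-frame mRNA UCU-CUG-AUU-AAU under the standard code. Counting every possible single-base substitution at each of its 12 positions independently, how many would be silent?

Codon 1 (UCU, Ser): 3 synonymous substitutions.
Codon 2 (CUG, Leu): 4 synonymous substitutions.
Codon 3 (AUU, Ile): 2 synonymous substitutions.
Codon 4 (AAU, Asn): 1 synonymous substitution.
Total: 3 + 4 + 2 + 1 = 10.

10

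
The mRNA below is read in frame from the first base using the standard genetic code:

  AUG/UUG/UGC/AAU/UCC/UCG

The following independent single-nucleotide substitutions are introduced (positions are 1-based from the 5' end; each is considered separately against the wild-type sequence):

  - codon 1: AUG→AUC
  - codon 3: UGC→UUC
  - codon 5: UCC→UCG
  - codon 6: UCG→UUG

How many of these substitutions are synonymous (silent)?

1

Codon 1: AUG (Met) → AUC (Ile) — missense.
Codon 3: UGC (Cys) → UUC (Phe) — missense.
Codon 5: UCC (Ser) → UCG (Ser) — synonymous.
Codon 6: UCG (Ser) → UUG (Leu) — missense.
Synonymous: 1 of 4.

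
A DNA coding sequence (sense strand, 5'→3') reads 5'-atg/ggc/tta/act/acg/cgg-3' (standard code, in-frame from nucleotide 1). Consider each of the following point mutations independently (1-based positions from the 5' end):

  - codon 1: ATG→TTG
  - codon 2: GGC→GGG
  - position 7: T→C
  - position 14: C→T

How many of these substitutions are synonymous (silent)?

Codon 1: ATG (Met) → TTG (Leu) — missense.
Codon 2: GGC (Gly) → GGG (Gly) — synonymous.
Codon 3: TTA (Leu) → CTA (Leu) — synonymous.
Codon 5: ACG (Thr) → ATG (Met) — missense.
Synonymous: 2 of 4.

2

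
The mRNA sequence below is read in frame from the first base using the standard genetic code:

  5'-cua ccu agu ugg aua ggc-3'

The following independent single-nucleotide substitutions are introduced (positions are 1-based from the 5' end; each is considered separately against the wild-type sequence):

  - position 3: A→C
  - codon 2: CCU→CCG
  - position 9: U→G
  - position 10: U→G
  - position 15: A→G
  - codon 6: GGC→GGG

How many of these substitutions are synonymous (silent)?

3

Codon 1: CUA (Leu) → CUC (Leu) — synonymous.
Codon 2: CCU (Pro) → CCG (Pro) — synonymous.
Codon 3: AGU (Ser) → AGG (Arg) — missense.
Codon 4: UGG (Trp) → GGG (Gly) — missense.
Codon 5: AUA (Ile) → AUG (Met) — missense.
Codon 6: GGC (Gly) → GGG (Gly) — synonymous.
Synonymous: 3 of 6.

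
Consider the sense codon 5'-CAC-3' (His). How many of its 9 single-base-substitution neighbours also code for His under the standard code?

Position 1: none → 0 synonymous.
Position 2: none → 0 synonymous.
Position 3: CAT → 1 synonymous.
Total: 0 + 0 + 1 = 1.

1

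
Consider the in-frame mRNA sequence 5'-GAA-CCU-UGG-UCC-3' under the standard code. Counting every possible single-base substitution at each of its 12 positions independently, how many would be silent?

7

Codon 1 (GAA, Glu): 1 synonymous substitution.
Codon 2 (CCU, Pro): 3 synonymous substitutions.
Codon 3 (UGG, Trp): 0 synonymous substitutions.
Codon 4 (UCC, Ser): 3 synonymous substitutions.
Total: 1 + 3 + 0 + 3 = 7.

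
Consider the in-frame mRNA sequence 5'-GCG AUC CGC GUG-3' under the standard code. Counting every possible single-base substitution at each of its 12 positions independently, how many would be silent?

11

Codon 1 (GCG, Ala): 3 synonymous substitutions.
Codon 2 (AUC, Ile): 2 synonymous substitutions.
Codon 3 (CGC, Arg): 3 synonymous substitutions.
Codon 4 (GUG, Val): 3 synonymous substitutions.
Total: 3 + 2 + 3 + 3 = 11.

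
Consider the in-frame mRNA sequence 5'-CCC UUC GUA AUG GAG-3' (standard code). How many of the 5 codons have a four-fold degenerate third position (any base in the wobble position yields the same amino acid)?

2

Codon 1 CCC (Pro): third position 4-fold.
Codon 2 UUC (Phe): third position 2-fold.
Codon 3 GUA (Val): third position 4-fold.
Codon 4 AUG (Met): third position 1-fold.
Codon 5 GAG (Glu): third position 2-fold.
Four-fold degenerate third positions: 2.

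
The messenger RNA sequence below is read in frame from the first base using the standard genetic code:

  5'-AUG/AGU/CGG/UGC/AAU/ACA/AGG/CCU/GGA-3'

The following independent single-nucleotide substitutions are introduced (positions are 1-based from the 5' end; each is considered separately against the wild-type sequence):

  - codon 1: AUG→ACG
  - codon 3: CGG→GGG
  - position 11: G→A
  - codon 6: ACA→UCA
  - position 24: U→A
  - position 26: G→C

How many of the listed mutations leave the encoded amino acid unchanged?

Codon 1: AUG (Met) → ACG (Thr) — missense.
Codon 3: CGG (Arg) → GGG (Gly) — missense.
Codon 4: UGC (Cys) → UAC (Tyr) — missense.
Codon 6: ACA (Thr) → UCA (Ser) — missense.
Codon 8: CCU (Pro) → CCA (Pro) — synonymous.
Codon 9: GGA (Gly) → GCA (Ala) — missense.
Synonymous: 1 of 6.

1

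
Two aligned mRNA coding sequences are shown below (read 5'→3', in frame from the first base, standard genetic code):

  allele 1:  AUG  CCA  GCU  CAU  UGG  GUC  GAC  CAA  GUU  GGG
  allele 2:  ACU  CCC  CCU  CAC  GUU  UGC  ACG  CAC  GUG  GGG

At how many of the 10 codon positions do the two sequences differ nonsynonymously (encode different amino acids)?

Codon 1: AUG Met / ACU Thr — nonsynonymous.
Codon 2: CCA Pro / CCC Pro — synonymous.
Codon 3: GCU Ala / CCU Pro — nonsynonymous.
Codon 4: CAU His / CAC His — synonymous.
Codon 5: UGG Trp / GUU Val — nonsynonymous.
Codon 6: GUC Val / UGC Cys — nonsynonymous.
Codon 7: GAC Asp / ACG Thr — nonsynonymous.
Codon 8: CAA Gln / CAC His — nonsynonymous.
Codon 9: GUU Val / GUG Val — synonymous.
Codon 10: GGG Gly / GGG Gly — identical.
Nonsynonymous differences: 6.

6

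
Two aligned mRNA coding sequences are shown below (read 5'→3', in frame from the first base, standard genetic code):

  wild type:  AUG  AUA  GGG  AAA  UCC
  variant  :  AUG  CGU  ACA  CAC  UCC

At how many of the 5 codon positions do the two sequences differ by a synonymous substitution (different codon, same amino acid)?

Codon 1: AUG Met / AUG Met — identical.
Codon 2: AUA Ile / CGU Arg — nonsynonymous.
Codon 3: GGG Gly / ACA Thr — nonsynonymous.
Codon 4: AAA Lys / CAC His — nonsynonymous.
Codon 5: UCC Ser / UCC Ser — identical.
Synonymous differences: 0.

0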